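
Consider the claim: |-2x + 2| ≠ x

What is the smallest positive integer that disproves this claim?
Testing positive integers:
x = 1: LHS = |-2·1 + 2| = |0| = 0; 0 ≠ 1 — holds
x = 2: LHS = |-2·2 + 2| = |-2| = 2; 2 ≠ 2 — FAILS  ← smallest positive counterexample

Answer: x = 2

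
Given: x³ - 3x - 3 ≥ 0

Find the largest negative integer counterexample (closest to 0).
Testing negative integers from -1 downward:
x = -1: LHS = (-1)³ - 3·(-1) - 3 = -1; -1 ≥ 0 — FAILS  ← closest negative counterexample to 0

Answer: x = -1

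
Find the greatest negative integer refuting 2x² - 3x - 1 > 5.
Testing negative integers from -1 downward:
x = -1: LHS = 2·(-1)² - 3·(-1) - 1 = 4; 4 > 5 — FAILS  ← closest negative counterexample to 0

Answer: x = -1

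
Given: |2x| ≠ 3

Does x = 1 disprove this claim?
Substitute x = 1 into the relation:
x = 1: LHS = |2·1| = |2| = 2; 2 ≠ 3 — holds

The relation holds at x = 1, so it is not a counterexample.

Answer: No, x = 1 is not a counterexample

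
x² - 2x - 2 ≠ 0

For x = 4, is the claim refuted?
Substitute x = 4 into the relation:
x = 4: LHS = 4² - 2·4 - 2 = 6; 6 ≠ 0 — holds

The relation holds at x = 4, so it is not a counterexample.

Answer: No, x = 4 is not a counterexample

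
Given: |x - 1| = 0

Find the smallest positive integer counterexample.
Testing positive integers:
x = 1: LHS = |1 - 1| = |0| = 0; 0 = 0 — holds
x = 2: LHS = |2 - 1| = |1| = 1; 1 = 0 — FAILS  ← smallest positive counterexample

Answer: x = 2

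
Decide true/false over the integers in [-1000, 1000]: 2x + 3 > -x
The claim fails at x = -1:
x = -1: LHS = 2·(-1) + 3 = 1, RHS = -(-1) = 1; 1 > 1 — FAILS

Because a single integer refutes it, the statement is false.

Answer: False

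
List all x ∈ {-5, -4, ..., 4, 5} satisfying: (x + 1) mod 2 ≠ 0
Holds for: {-4, -2, 0, 2, 4}
Fails for: {-5, -3, -1, 1, 3, 5}

Answer: {-4, -2, 0, 2, 4}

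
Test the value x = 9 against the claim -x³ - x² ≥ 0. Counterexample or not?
Substitute x = 9 into the relation:
x = 9: LHS = -9³ - 9² = -810; -810 ≥ 0 — FAILS

Since the claim fails at x = 9, this value is a counterexample.

Answer: Yes, x = 9 is a counterexample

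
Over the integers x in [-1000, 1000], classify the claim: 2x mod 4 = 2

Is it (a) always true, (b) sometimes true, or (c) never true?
Holds at x = 1: LHS = (2·1) mod 4 = 2 mod 4 = 2; 2 = 2 — holds
Fails at x = 0: LHS = (2·0) mod 4 = 0 mod 4 = 0; 0 = 2 — FAILS
It is satisfied by some integers in the range but not all.

Answer: Sometimes true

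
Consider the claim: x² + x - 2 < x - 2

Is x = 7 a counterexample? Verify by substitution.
Substitute x = 7 into the relation:
x = 7: LHS = 7² + 7 - 2 = 54, RHS = 7 - 2 = 5; 54 < 5 — FAILS

Since the claim fails at x = 7, this value is a counterexample.

Answer: Yes, x = 7 is a counterexample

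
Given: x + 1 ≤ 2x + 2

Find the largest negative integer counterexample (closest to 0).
Testing negative integers from -1 downward:
x = -1: LHS = (-1) + 1 = 0, RHS = 2·(-1) + 2 = 0; 0 ≤ 0 — holds
x = -2: LHS = (-2) + 1 = -1, RHS = 2·(-2) + 2 = -2; -1 ≤ -2 — FAILS  ← closest negative counterexample to 0

Answer: x = -2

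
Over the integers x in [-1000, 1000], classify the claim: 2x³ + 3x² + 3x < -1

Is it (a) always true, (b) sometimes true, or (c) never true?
Holds at x = -1: LHS = 2·(-1)³ + 3·(-1)² + 3·(-1) = -2; -2 < -1 — holds
Fails at x = 0: LHS = 2·0³ + 3·0² + 3·0 = 0; 0 < -1 — FAILS
It is satisfied by some integers in the range but not all.

Answer: Sometimes true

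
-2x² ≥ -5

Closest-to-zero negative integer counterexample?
Testing negative integers from -1 downward:
x = -1: LHS = -2·(-1)² = -2; -2 ≥ -5 — holds
x = -2: LHS = -2·(-2)² = -8; -8 ≥ -5 — FAILS  ← closest negative counterexample to 0

Answer: x = -2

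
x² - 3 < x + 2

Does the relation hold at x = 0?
x = 0: LHS = 0² - 3 = -3, RHS = 0 + 2 = 2; -3 < 2 — holds

The relation is satisfied at x = 0.

Answer: Yes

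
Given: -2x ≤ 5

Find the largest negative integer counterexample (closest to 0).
Testing negative integers from -1 downward:
x = -1: LHS = -2·(-1) = 2; 2 ≤ 5 — holds
x = -2: LHS = -2·(-2) = 4; 4 ≤ 5 — holds
x = -3: LHS = -2·(-3) = 6; 6 ≤ 5 — FAILS  ← closest negative counterexample to 0

Answer: x = -3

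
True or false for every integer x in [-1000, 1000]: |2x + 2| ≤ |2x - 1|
The claim fails at x = 0:
x = 0: LHS = |2·0 + 2| = |2| = 2, RHS = |2·0 - 1| = |-1| = 1; 2 ≤ 1 — FAILS

Because a single integer refutes it, the statement is false.

Answer: False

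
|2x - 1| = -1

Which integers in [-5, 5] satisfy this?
An absolute value is never negative, so the left side is ≥ 0 for every x, while the right side is -1. Tightest case in [-5, 5] is x = 0:
x = 0: LHS = |2·0 - 1| = |-1| = 1; 1 = -1 — FAILS
Hence LHS − RHS is never 0, i.e. the two sides are never equal, so the claimed relation (=) fails for every integer in [-5, 5].

Answer: None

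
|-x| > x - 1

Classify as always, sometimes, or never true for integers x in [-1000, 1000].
Over all integers in [-1000, 1000], LHS − RHS is smallest at x = 0, where it equals 1:
x = 0: LHS = |-0| = |0| = 0, RHS = 0 - 1 = -1; 0 > -1 — holds
At the ends of the range:
x = -1000: LHS = |-(-1000)| = |1000| = 1000, RHS = (-1000) - 1 = -1001; 1000 > -1001 — holds
x = 1000: LHS = |-1000| = 1000, RHS = 1000 - 1 = 999; 1000 > 999 — holds
Hence LHS − RHS is never zero or negative, i.e. LHS > RHS throughout, so the relation holds for every integer in [-1000, 1000].

No counterexample exists.

Answer: Always true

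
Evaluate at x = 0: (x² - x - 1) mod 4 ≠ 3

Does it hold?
x = 0: LHS = (0² - 0 - 1) mod 4 = (-1) mod 4 = 3; 3 ≠ 3 — FAILS

The relation fails at x = 0, so x = 0 is a counterexample.

Answer: No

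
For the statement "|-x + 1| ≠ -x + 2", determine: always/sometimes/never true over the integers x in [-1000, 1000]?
Track d = LHS − RHS over the integers in [-1000, 1000]. Equality would need d = 0, but d changes sign only between consecutive integers, jumping over 0:
x = 1: LHS = |-1 + 1| = |0| = 0, RHS = -1 + 2 = 1; 0 ≠ 1 — holds  (d = -1)
x = 2: LHS = |-2 + 1| = |-1| = 1, RHS = -2 + 2 = 0; 1 ≠ 0 — holds  (d = 1)
Away from these crossings d keeps a constant sign, and checking every integer in [-1000, 1000] confirms d ≠ 0 throughout. Hence the two sides are never equal, so the relation holds for every integer in [-1000, 1000].

No counterexample exists.

Answer: Always true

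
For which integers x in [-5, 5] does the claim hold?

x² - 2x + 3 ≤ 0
Over all integers in [-5, 5], LHS − RHS is smallest at x = 1, where it equals 2:
x = 1: LHS = 1² - 2·1 + 3 = 2; 2 ≤ 0 — FAILS
At the ends of the range:
x = -5: LHS = (-5)² - 2·(-5) + 3 = 38; 38 ≤ 0 — FAILS
x = 5: LHS = 5² - 2·5 + 3 = 18; 18 ≤ 0 — FAILS
Hence LHS − RHS is never zero or negative, i.e. LHS > RHS throughout, so the claimed relation (≤) fails for every integer in [-5, 5].

Answer: None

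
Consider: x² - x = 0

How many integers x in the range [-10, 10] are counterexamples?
Counterexamples in [-10, 10]: {-10, -9, -8, -7, -6, -5, -4, -3, -2, -1, 2, 3, 4, 5, 6, 7, 8, 9, 10}.

Counting them gives 19 values.

Answer: 19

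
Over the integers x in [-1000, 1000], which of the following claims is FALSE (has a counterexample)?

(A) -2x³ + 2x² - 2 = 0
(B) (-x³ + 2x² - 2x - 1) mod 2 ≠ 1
(A) x = 0: LHS = -2·0³ + 2·0² - 2 = -2; -2 = 0 — FAILS
(B) x = 0: LHS = (-0³ + 2·0² - 2·0 - 1) mod 2 = (-1) mod 2 = 1; 1 ≠ 1 — FAILS

Answer: Both A and B are false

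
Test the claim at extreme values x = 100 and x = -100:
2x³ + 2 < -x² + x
x = 100: LHS = 2·100³ + 2 = 2000002, RHS = -100² + 100 = -9900; 2000002 < -9900 — FAILS
x = -100: LHS = 2·(-100)³ + 2 = -1999998, RHS = -(-100)² + (-100) = -10100; -1999998 < -10100 — holds

Answer: Partially: fails for x = 100, holds for x = -100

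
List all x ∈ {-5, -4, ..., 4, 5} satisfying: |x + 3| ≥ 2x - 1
Holds for: {-5, -4, -3, -2, -1, 0, 1, 2, 3, 4}
Fails for: {5}

Answer: {-5, -4, -3, -2, -1, 0, 1, 2, 3, 4}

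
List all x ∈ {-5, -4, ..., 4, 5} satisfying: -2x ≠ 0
Holds for: {-5, -4, -3, -2, -1, 1, 2, 3, 4, 5}
Fails for: {0}

Answer: {-5, -4, -3, -2, -1, 1, 2, 3, 4, 5}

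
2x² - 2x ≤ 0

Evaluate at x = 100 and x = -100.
x = 100: LHS = 2·100² - 2·100 = 19800; 19800 ≤ 0 — FAILS
x = -100: LHS = 2·(-100)² - 2·(-100) = 20200; 20200 ≤ 0 — FAILS

Answer: No, fails for both x = 100 and x = -100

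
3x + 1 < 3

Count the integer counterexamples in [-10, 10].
Counterexamples in [-10, 10]: {1, 2, 3, 4, 5, 6, 7, 8, 9, 10}.

Counting them gives 10 values.

Answer: 10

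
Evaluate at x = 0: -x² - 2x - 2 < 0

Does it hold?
x = 0: LHS = -0² - 2·0 - 2 = -2; -2 < 0 — holds

The relation is satisfied at x = 0.

Answer: Yes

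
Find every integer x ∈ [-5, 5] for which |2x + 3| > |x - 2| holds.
Holds for: {0, 1, 2, 3, 4, 5}
Fails for: {-5, -4, -3, -2, -1}

Answer: {0, 1, 2, 3, 4, 5}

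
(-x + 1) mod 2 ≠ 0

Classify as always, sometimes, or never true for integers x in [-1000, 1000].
Holds at x = 0: LHS = (-0 + 1) mod 2 = 1 mod 2 = 1; 1 ≠ 0 — holds
Fails at x = 1: LHS = (-1 + 1) mod 2 = 0 mod 2 = 0; 0 ≠ 0 — FAILS
It is satisfied by some integers in the range but not all.

Answer: Sometimes true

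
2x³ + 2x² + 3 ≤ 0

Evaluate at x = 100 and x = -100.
x = 100: LHS = 2·100³ + 2·100² + 3 = 2020003; 2020003 ≤ 0 — FAILS
x = -100: LHS = 2·(-100)³ + 2·(-100)² + 3 = -1979997; -1979997 ≤ 0 — holds

Answer: Partially: fails for x = 100, holds for x = -100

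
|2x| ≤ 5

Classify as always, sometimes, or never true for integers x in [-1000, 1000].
Holds at x = 0: LHS = |2·0| = |0| = 0; 0 ≤ 5 — holds
Fails at x = 3: LHS = |2·3| = |6| = 6; 6 ≤ 5 — FAILS
It is satisfied by some integers in the range but not all.

Answer: Sometimes true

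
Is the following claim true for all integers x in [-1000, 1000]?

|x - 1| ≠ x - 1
The claim fails at x = 1:
x = 1: LHS = |1 - 1| = |0| = 0, RHS = 1 - 1 = 0; 0 ≠ 0 — FAILS

Because a single integer refutes it, the statement is false.

Answer: False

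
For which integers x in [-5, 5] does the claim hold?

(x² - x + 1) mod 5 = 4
For a polynomial with integer coefficients, its value mod 5 depends only on x mod 5, so it suffices to check one representative of each residue class, x = 0, 1, 2, 3, 4:
x = 0: LHS = (0² - 0 + 1) mod 5 = 1 mod 5 = 1; 1 = 4 — FAILS
x = 1: LHS = (1² - 1 + 1) mod 5 = 1 mod 5 = 1; 1 = 4 — FAILS
x = 2: LHS = (2² - 2 + 1) mod 5 = 3 mod 5 = 3; 3 = 4 — FAILS
x = 3: LHS = (3² - 3 + 1) mod 5 = 7 mod 5 = 2; 2 = 4 — FAILS
x = 4: LHS = (4² - 4 + 1) mod 5 = 13 mod 5 = 3; 3 = 4 — FAILS
The relation fails in every residue class, so the claimed relation (=) fails for every integer in [-5, 5].

Answer: None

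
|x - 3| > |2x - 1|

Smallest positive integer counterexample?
Testing positive integers:
x = 1: LHS = |1 - 3| = |-2| = 2, RHS = |2·1 - 1| = |1| = 1; 2 > 1 — holds
x = 2: LHS = |2 - 3| = |-1| = 1, RHS = |2·2 - 1| = |3| = 3; 1 > 3 — FAILS  ← smallest positive counterexample

Answer: x = 2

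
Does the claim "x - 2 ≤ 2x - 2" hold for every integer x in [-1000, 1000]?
The claim fails at x = -1:
x = -1: LHS = (-1) - 2 = -3, RHS = 2·(-1) - 2 = -4; -3 ≤ -4 — FAILS

Because a single integer refutes it, the statement is false.

Answer: False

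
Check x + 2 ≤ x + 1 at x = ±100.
x = 100: LHS = 100 + 2 = 102, RHS = 100 + 1 = 101; 102 ≤ 101 — FAILS
x = -100: LHS = (-100) + 2 = -98, RHS = (-100) + 1 = -99; -98 ≤ -99 — FAILS

Answer: No, fails for both x = 100 and x = -100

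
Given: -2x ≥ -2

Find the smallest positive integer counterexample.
Testing positive integers:
x = 1: LHS = -2·1 = -2; -2 ≥ -2 — holds
x = 2: LHS = -2·2 = -4; -4 ≥ -2 — FAILS  ← smallest positive counterexample

Answer: x = 2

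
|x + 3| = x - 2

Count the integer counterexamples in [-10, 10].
Counterexamples in [-10, 10]: {-10, -9, -8, -7, -6, -5, -4, -3, -2, -1, 0, 1, 2, 3, 4, 5, 6, 7, 8, 9, 10}.

Counting them gives 21 values.

Answer: 21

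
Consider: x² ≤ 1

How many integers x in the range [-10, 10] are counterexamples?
Counterexamples in [-10, 10]: {-10, -9, -8, -7, -6, -5, -4, -3, -2, 2, 3, 4, 5, 6, 7, 8, 9, 10}.

Counting them gives 18 values.

Answer: 18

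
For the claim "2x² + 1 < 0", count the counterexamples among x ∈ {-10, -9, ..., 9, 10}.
Counterexamples in [-10, 10]: {-10, -9, -8, -7, -6, -5, -4, -3, -2, -1, 0, 1, 2, 3, 4, 5, 6, 7, 8, 9, 10}.

Counting them gives 21 values.

Answer: 21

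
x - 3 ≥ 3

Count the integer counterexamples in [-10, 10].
Counterexamples in [-10, 10]: {-10, -9, -8, -7, -6, -5, -4, -3, -2, -1, 0, 1, 2, 3, 4, 5}.

Counting them gives 16 values.

Answer: 16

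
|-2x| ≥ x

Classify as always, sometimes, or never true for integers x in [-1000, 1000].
Over all integers in [-1000, 1000], LHS − RHS is smallest at x = 0, where it equals 0:
x = 0: LHS = |-2·0| = |0| = 0; 0 ≥ 0 — holds
At the ends of the range:
x = -1000: LHS = |-2·(-1000)| = |2000| = 2000; 2000 ≥ -1000 — holds
x = 1000: LHS = |-2·1000| = |-2000| = 2000; 2000 ≥ 1000 — holds
Hence LHS − RHS is never negative, i.e. LHS ≥ RHS throughout, so the relation holds for every integer in [-1000, 1000].

No counterexample exists.

Answer: Always true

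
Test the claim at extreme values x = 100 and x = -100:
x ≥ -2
x = 100: 100 ≥ -2 — holds
x = -100: -100 ≥ -2 — FAILS

Answer: Partially: holds for x = 100, fails for x = -100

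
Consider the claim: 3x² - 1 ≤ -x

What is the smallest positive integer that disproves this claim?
Testing positive integers:
x = 1: LHS = 3·1² - 1 = 2; 2 ≤ -1 — FAILS  ← smallest positive counterexample

Answer: x = 1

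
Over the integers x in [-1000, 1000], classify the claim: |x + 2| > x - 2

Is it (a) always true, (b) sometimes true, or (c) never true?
Over all integers in [-1000, 1000], LHS − RHS is smallest at x = 0, where it equals 4:
x = 0: LHS = |0 + 2| = |2| = 2, RHS = 0 - 2 = -2; 2 > -2 — holds
At the ends of the range:
x = -1000: LHS = |(-1000) + 2| = |-998| = 998, RHS = (-1000) - 2 = -1002; 998 > -1002 — holds
x = 1000: LHS = |1000 + 2| = |1002| = 1002, RHS = 1000 - 2 = 998; 1002 > 998 — holds
Hence LHS − RHS is never zero or negative, i.e. LHS > RHS throughout, so the relation holds for every integer in [-1000, 1000].

No counterexample exists.

Answer: Always true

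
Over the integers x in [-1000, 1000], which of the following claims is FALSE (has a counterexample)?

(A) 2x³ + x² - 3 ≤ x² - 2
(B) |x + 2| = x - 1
(A) x = 1: LHS = 2·1³ + 1² - 3 = 0, RHS = 1² - 2 = -1; 0 ≤ -1 — FAILS
(B) x = 0: LHS = |0 + 2| = |2| = 2, RHS = 0 - 1 = -1; 2 = -1 — FAILS

Answer: Both A and B are false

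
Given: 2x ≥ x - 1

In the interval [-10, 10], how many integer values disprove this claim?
Counterexamples in [-10, 10]: {-10, -9, -8, -7, -6, -5, -4, -3, -2}.

Counting them gives 9 values.

Answer: 9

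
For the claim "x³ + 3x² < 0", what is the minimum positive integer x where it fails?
Testing positive integers:
x = 1: LHS = 1³ + 3·1² = 4; 4 < 0 — FAILS  ← smallest positive counterexample

Answer: x = 1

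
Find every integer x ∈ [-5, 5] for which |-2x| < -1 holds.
An absolute value is never negative, so the left side is ≥ 0 for every x, while the right side is -1. Tightest case in [-5, 5] is x = 0:
x = 0: LHS = |-2·0| = |0| = 0; 0 < -1 — FAILS
Hence LHS − RHS is never negative, i.e. LHS ≥ RHS throughout, so the claimed relation (<) fails for every integer in [-5, 5].

Answer: None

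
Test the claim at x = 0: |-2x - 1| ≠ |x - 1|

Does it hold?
x = 0: LHS = |-2·0 - 1| = |-1| = 1, RHS = |0 - 1| = |-1| = 1; 1 ≠ 1 — FAILS

The relation fails at x = 0, so x = 0 is a counterexample.

Answer: No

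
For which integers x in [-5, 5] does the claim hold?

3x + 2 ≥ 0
Holds for: {0, 1, 2, 3, 4, 5}
Fails for: {-5, -4, -3, -2, -1}

Answer: {0, 1, 2, 3, 4, 5}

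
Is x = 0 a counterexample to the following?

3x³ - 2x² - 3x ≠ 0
Substitute x = 0 into the relation:
x = 0: LHS = 3·0³ - 2·0² - 3·0 = 0; 0 ≠ 0 — FAILS

Since the claim fails at x = 0, this value is a counterexample.

Answer: Yes, x = 0 is a counterexample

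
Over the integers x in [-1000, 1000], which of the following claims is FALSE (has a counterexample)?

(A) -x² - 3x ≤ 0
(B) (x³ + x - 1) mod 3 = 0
(A) x = -1: LHS = -(-1)² - 3·(-1) = 2; 2 ≤ 0 — FAILS
(B) x = 0: LHS = (0³ + 0 - 1) mod 3 = (-1) mod 3 = 2; 2 = 0 — FAILS

Answer: Both A and B are false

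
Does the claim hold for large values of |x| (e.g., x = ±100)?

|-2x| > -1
x = 100: LHS = |-2·100| = |-200| = 200; 200 > -1 — holds
x = -100: LHS = |-2·(-100)| = |200| = 200; 200 > -1 — holds

Answer: Yes, holds for both x = 100 and x = -100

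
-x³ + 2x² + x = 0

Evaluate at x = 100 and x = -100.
x = 100: LHS = -100³ + 2·100² + 100 = -979900; -979900 = 0 — FAILS
x = -100: LHS = -(-100)³ + 2·(-100)² + (-100) = 1019900; 1019900 = 0 — FAILS

Answer: No, fails for both x = 100 and x = -100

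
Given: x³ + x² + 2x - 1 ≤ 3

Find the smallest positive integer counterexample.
Testing positive integers:
x = 1: LHS = 1³ + 1² + 2·1 - 1 = 3; 3 ≤ 3 — holds
x = 2: LHS = 2³ + 2² + 2·2 - 1 = 15; 15 ≤ 3 — FAILS  ← smallest positive counterexample

Answer: x = 2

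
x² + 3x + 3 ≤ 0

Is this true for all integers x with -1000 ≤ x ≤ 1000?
The claim fails at x = 0:
x = 0: LHS = 0² + 3·0 + 3 = 3; 3 ≤ 0 — FAILS

Because a single integer refutes it, the statement is false.

Answer: False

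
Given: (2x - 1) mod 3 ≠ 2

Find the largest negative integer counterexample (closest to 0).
Testing negative integers from -1 downward:
x = -1: LHS = (2·(-1) - 1) mod 3 = (-3) mod 3 = 0; 0 ≠ 2 — holds
x = -2: LHS = (2·(-2) - 1) mod 3 = (-5) mod 3 = 1; 1 ≠ 2 — holds
x = -3: LHS = (2·(-3) - 1) mod 3 = (-7) mod 3 = 2; 2 ≠ 2 — FAILS  ← closest negative counterexample to 0

Answer: x = -3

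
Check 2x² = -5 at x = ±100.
x = 100: LHS = 2·100² = 20000; 20000 = -5 — FAILS
x = -100: LHS = 2·(-100)² = 20000; 20000 = -5 — FAILS

Answer: No, fails for both x = 100 and x = -100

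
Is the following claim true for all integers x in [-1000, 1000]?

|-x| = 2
The claim fails at x = 0:
x = 0: LHS = |-0| = |0| = 0; 0 = 2 — FAILS

Because a single integer refutes it, the statement is false.

Answer: False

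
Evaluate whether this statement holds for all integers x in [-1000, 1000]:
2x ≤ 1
The claim fails at x = 1:
x = 1: LHS = 2·1 = 2; 2 ≤ 1 — FAILS

Because a single integer refutes it, the statement is false.

Answer: False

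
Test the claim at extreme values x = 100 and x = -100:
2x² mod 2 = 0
x = 100: LHS = (2·100²) mod 2 = 20000 mod 2 = 0; 0 = 0 — holds
x = -100: LHS = (2·(-100)²) mod 2 = 20000 mod 2 = 0; 0 = 0 — holds

Answer: Yes, holds for both x = 100 and x = -100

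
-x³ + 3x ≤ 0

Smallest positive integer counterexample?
Testing positive integers:
x = 1: LHS = -1³ + 3·1 = 2; 2 ≤ 0 — FAILS  ← smallest positive counterexample

Answer: x = 1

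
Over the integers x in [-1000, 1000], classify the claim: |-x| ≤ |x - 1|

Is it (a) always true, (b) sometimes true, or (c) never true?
Holds at x = 0: LHS = |-0| = |0| = 0, RHS = |0 - 1| = |-1| = 1; 0 ≤ 1 — holds
Fails at x = 1: LHS = |-1| = 1, RHS = |1 - 1| = |0| = 0; 1 ≤ 0 — FAILS
It is satisfied by some integers in the range but not all.

Answer: Sometimes true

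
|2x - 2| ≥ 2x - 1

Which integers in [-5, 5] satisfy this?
Holds for: {-5, -4, -3, -2, -1, 0}
Fails for: {1, 2, 3, 4, 5}

Answer: {-5, -4, -3, -2, -1, 0}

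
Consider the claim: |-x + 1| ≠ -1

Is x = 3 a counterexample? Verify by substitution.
Substitute x = 3 into the relation:
x = 3: LHS = |-3 + 1| = |-2| = 2; 2 ≠ -1 — holds

The relation holds at x = 3, so it is not a counterexample.

Answer: No, x = 3 is not a counterexample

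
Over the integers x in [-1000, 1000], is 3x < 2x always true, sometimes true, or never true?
Holds at x = -1: LHS = 3·(-1) = -3, RHS = 2·(-1) = -2; -3 < -2 — holds
Fails at x = 0: LHS = 3·0 = 0, RHS = 2·0 = 0; 0 < 0 — FAILS
It is satisfied by some integers in the range but not all.

Answer: Sometimes true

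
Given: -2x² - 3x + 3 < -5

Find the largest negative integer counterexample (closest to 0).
Testing negative integers from -1 downward:
x = -1: LHS = -2·(-1)² - 3·(-1) + 3 = 4; 4 < -5 — FAILS  ← closest negative counterexample to 0

Answer: x = -1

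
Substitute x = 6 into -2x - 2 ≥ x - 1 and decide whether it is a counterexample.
Substitute x = 6 into the relation:
x = 6: LHS = -2·6 - 2 = -14, RHS = 6 - 1 = 5; -14 ≥ 5 — FAILS

Since the claim fails at x = 6, this value is a counterexample.

Answer: Yes, x = 6 is a counterexample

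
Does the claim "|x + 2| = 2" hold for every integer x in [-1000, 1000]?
The claim fails at x = 1:
x = 1: LHS = |1 + 2| = |3| = 3; 3 = 2 — FAILS

Because a single integer refutes it, the statement is false.

Answer: False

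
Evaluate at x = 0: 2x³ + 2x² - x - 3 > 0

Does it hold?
x = 0: LHS = 2·0³ + 2·0² - 0 - 3 = -3; -3 > 0 — FAILS

The relation fails at x = 0, so x = 0 is a counterexample.

Answer: No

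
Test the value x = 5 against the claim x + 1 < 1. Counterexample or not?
Substitute x = 5 into the relation:
x = 5: LHS = 5 + 1 = 6; 6 < 1 — FAILS

Since the claim fails at x = 5, this value is a counterexample.

Answer: Yes, x = 5 is a counterexample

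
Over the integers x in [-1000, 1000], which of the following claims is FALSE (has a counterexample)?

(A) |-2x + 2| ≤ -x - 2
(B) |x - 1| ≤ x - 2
(A) x = 0: LHS = |-2·0 + 2| = |2| = 2, RHS = -0 - 2 = -2; 2 ≤ -2 — FAILS
(B) x = 0: LHS = |0 - 1| = |-1| = 1, RHS = 0 - 2 = -2; 1 ≤ -2 — FAILS

Answer: Both A and B are false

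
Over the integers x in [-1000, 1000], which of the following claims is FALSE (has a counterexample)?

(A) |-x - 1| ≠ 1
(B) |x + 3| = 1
(A) x = 0: LHS = |-0 - 1| = |-1| = 1; 1 ≠ 1 — FAILS
(B) x = 0: LHS = |0 + 3| = |3| = 3; 3 = 1 — FAILS

Answer: Both A and B are false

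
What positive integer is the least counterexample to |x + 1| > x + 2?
Testing positive integers:
x = 1: LHS = |1 + 1| = |2| = 2, RHS = 1 + 2 = 3; 2 > 3 — FAILS  ← smallest positive counterexample

Answer: x = 1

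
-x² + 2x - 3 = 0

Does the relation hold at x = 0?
x = 0: LHS = -0² + 2·0 - 3 = -3; -3 = 0 — FAILS

The relation fails at x = 0, so x = 0 is a counterexample.

Answer: No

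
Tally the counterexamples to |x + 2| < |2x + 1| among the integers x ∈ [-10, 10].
Counterexamples in [-10, 10]: {-1, 0, 1}.

Counting them gives 3 values.

Answer: 3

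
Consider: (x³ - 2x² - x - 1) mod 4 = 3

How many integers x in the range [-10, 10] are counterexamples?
Counterexamples in [-10, 10]: {-10, -9, -7, -6, -5, -3, -2, -1, 1, 2, 3, 5, 6, 7, 9, 10}.

Counting them gives 16 values.

Answer: 16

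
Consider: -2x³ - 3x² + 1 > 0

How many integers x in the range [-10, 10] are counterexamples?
Counterexamples in [-10, 10]: {-1, 1, 2, 3, 4, 5, 6, 7, 8, 9, 10}.

Counting them gives 11 values.

Answer: 11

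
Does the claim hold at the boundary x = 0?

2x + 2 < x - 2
x = 0: LHS = 2·0 + 2 = 2, RHS = 0 - 2 = -2; 2 < -2 — FAILS

The relation fails at x = 0, so x = 0 is a counterexample.

Answer: No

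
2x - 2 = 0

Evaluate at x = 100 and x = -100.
x = 100: LHS = 2·100 - 2 = 198; 198 = 0 — FAILS
x = -100: LHS = 2·(-100) - 2 = -202; -202 = 0 — FAILS

Answer: No, fails for both x = 100 and x = -100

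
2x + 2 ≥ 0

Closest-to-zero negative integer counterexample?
Testing negative integers from -1 downward:
x = -1: LHS = 2·(-1) + 2 = 0; 0 ≥ 0 — holds
x = -2: LHS = 2·(-2) + 2 = -2; -2 ≥ 0 — FAILS  ← closest negative counterexample to 0

Answer: x = -2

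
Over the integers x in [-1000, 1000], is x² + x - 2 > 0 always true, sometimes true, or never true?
Holds at x = 2: LHS = 2² + 2 - 2 = 4; 4 > 0 — holds
Fails at x = 0: LHS = 0² + 0 - 2 = -2; -2 > 0 — FAILS
It is satisfied by some integers in the range but not all.

Answer: Sometimes true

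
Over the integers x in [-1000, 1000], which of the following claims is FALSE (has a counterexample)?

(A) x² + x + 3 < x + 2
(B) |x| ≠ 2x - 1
(A) x = 0: LHS = 0² + 0 + 3 = 3, RHS = 0 + 2 = 2; 3 < 2 — FAILS
(B) x = 1: LHS = |1| = 1, RHS = 2·1 - 1 = 1; 1 ≠ 1 — FAILS

Answer: Both A and B are false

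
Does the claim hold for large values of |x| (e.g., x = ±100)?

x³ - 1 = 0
x = 100: LHS = 100³ - 1 = 999999; 999999 = 0 — FAILS
x = -100: LHS = (-100)³ - 1 = -1000001; -1000001 = 0 — FAILS

Answer: No, fails for both x = 100 and x = -100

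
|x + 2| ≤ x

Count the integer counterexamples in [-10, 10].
Counterexamples in [-10, 10]: {-10, -9, -8, -7, -6, -5, -4, -3, -2, -1, 0, 1, 2, 3, 4, 5, 6, 7, 8, 9, 10}.

Counting them gives 21 values.

Answer: 21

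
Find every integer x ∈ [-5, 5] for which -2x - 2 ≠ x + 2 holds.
Track d = LHS − RHS over the integers in [-5, 5]. Equality would need d = 0, but d changes sign only between consecutive integers, jumping over 0:
x = -2: LHS = -2·(-2) - 2 = 2, RHS = (-2) + 2 = 0; 2 ≠ 0 — holds  (d = 2)
x = -1: LHS = -2·(-1) - 2 = 0, RHS = (-1) + 2 = 1; 0 ≠ 1 — holds  (d = -1)
Away from these crossings d keeps a constant sign, and checking every integer in [-5, 5] confirms d ≠ 0 throughout. Hence the two sides are never equal, so the relation holds for every integer in [-5, 5].

Answer: All integers in [-5, 5]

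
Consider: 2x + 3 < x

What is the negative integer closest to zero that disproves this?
Testing negative integers from -1 downward:
x = -1: LHS = 2·(-1) + 3 = 1; 1 < -1 — FAILS  ← closest negative counterexample to 0

Answer: x = -1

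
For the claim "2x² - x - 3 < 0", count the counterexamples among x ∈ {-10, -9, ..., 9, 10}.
Counterexamples in [-10, 10]: {-10, -9, -8, -7, -6, -5, -4, -3, -2, -1, 2, 3, 4, 5, 6, 7, 8, 9, 10}.

Counting them gives 19 values.

Answer: 19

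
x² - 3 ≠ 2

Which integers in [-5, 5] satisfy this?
Track d = LHS − RHS over the integers in [-5, 5]. Equality would need d = 0, but d changes sign only between consecutive integers, jumping over 0:
x = -3: LHS = (-3)² - 3 = 6; 6 ≠ 2 — holds  (d = 4)
x = -2: LHS = (-2)² - 3 = 1; 1 ≠ 2 — holds  (d = -1)
x = 2: LHS = 2² - 3 = 1; 1 ≠ 2 — holds  (d = -1)
x = 3: LHS = 3² - 3 = 6; 6 ≠ 2 — holds  (d = 4)
Away from these crossings d keeps a constant sign, and checking every integer in [-5, 5] confirms d ≠ 0 throughout. Hence the two sides are never equal, so the relation holds for every integer in [-5, 5].

Answer: All integers in [-5, 5]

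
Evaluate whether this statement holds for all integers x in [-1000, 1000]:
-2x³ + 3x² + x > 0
The claim fails at x = 0:
x = 0: LHS = -2·0³ + 3·0² + 0 = 0; 0 > 0 — FAILS

Because a single integer refutes it, the statement is false.

Answer: False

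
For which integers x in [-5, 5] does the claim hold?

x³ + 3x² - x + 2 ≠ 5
Holds for: {-5, -4, -2, 0, 2, 3, 4, 5}
Fails for: {-3, -1, 1}

Answer: {-5, -4, -2, 0, 2, 3, 4, 5}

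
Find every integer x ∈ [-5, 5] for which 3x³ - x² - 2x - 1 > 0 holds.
Holds for: {2, 3, 4, 5}
Fails for: {-5, -4, -3, -2, -1, 0, 1}

Answer: {2, 3, 4, 5}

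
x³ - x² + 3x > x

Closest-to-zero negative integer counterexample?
Testing negative integers from -1 downward:
x = -1: LHS = (-1)³ - (-1)² + 3·(-1) = -5; -5 > -1 — FAILS  ← closest negative counterexample to 0

Answer: x = -1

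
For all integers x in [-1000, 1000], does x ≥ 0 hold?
The claim fails at x = -1:
x = -1: -1 ≥ 0 — FAILS

Because a single integer refutes it, the statement is false.

Answer: False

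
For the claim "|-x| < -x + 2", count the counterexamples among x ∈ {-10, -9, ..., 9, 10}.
Counterexamples in [-10, 10]: {1, 2, 3, 4, 5, 6, 7, 8, 9, 10}.

Counting them gives 10 values.

Answer: 10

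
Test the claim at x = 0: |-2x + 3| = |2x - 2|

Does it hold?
x = 0: LHS = |-2·0 + 3| = |3| = 3, RHS = |2·0 - 2| = |-2| = 2; 3 = 2 — FAILS

The relation fails at x = 0, so x = 0 is a counterexample.

Answer: No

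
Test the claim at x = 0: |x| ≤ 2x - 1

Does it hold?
x = 0: LHS = |0| = 0, RHS = 2·0 - 1 = -1; 0 ≤ -1 — FAILS

The relation fails at x = 0, so x = 0 is a counterexample.

Answer: No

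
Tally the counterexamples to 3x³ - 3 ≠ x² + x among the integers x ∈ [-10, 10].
Track d = LHS − RHS over the integers in [-10, 10]. Equality would need d = 0, but d changes sign only between consecutive integers, jumping over 0:
x = 1: LHS = 3·1³ - 3 = 0, RHS = 1² + 1 = 2; 0 ≠ 2 — holds  (d = -2)
x = 2: LHS = 3·2³ - 3 = 21, RHS = 2² + 2 = 6; 21 ≠ 6 — holds  (d = 15)
Away from these crossings d keeps a constant sign, and checking every integer in [-10, 10] confirms d ≠ 0 throughout. Hence the two sides are never equal, so the relation holds for every integer in [-10, 10].

No counterexample appears in that range.

Answer: 0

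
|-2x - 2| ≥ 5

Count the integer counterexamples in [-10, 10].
Counterexamples in [-10, 10]: {-3, -2, -1, 0, 1}.

Counting them gives 5 values.

Answer: 5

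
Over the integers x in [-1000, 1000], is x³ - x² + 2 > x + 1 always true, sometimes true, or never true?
Holds at x = 0: LHS = 0³ - 0² + 2 = 2, RHS = 0 + 1 = 1; 2 > 1 — holds
Fails at x = 1: LHS = 1³ - 1² + 2 = 2, RHS = 1 + 1 = 2; 2 > 2 — FAILS
It is satisfied by some integers in the range but not all.

Answer: Sometimes true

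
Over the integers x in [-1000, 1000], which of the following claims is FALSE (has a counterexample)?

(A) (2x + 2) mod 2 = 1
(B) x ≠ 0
(A) x = 0: LHS = (2·0 + 2) mod 2 = 2 mod 2 = 0; 0 = 1 — FAILS
(B) x = 0: 0 ≠ 0 — FAILS

Answer: Both A and B are false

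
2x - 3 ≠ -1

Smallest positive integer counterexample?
Testing positive integers:
x = 1: LHS = 2·1 - 3 = -1; -1 ≠ -1 — FAILS  ← smallest positive counterexample

Answer: x = 1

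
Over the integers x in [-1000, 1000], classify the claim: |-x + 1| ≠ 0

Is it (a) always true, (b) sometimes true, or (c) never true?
Holds at x = 0: LHS = |-0 + 1| = |1| = 1; 1 ≠ 0 — holds
Fails at x = 1: LHS = |-1 + 1| = |0| = 0; 0 ≠ 0 — FAILS
It is satisfied by some integers in the range but not all.

Answer: Sometimes true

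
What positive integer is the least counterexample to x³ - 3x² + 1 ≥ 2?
Testing positive integers:
x = 1: LHS = 1³ - 3·1² + 1 = -1; -1 ≥ 2 — FAILS  ← smallest positive counterexample

Answer: x = 1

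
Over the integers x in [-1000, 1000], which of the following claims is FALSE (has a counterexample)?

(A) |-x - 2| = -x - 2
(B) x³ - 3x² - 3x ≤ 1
(A) x = 0: LHS = |-0 - 2| = |-2| = 2, RHS = -0 - 2 = -2; 2 = -2 — FAILS
(B) x = 4: LHS = 4³ - 3·4² - 3·4 = 4; 4 ≤ 1 — FAILS

Answer: Both A and B are false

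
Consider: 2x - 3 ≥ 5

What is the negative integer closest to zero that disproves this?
Testing negative integers from -1 downward:
x = -1: LHS = 2·(-1) - 3 = -5; -5 ≥ 5 — FAILS  ← closest negative counterexample to 0

Answer: x = -1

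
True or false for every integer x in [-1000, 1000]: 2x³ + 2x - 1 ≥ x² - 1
The claim fails at x = -1:
x = -1: LHS = 2·(-1)³ + 2·(-1) - 1 = -5, RHS = (-1)² - 1 = 0; -5 ≥ 0 — FAILS

Because a single integer refutes it, the statement is false.

Answer: False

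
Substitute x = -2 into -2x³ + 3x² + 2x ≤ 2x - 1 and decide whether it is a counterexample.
Substitute x = -2 into the relation:
x = -2: LHS = -2·(-2)³ + 3·(-2)² + 2·(-2) = 24, RHS = 2·(-2) - 1 = -5; 24 ≤ -5 — FAILS

Since the claim fails at x = -2, this value is a counterexample.

Answer: Yes, x = -2 is a counterexample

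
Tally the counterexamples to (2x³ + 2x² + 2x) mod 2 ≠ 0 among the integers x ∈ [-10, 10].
Counterexamples in [-10, 10]: {-10, -9, -8, -7, -6, -5, -4, -3, -2, -1, 0, 1, 2, 3, 4, 5, 6, 7, 8, 9, 10}.

Counting them gives 21 values.

Answer: 21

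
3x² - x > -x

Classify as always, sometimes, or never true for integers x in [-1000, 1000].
Holds at x = 1: LHS = 3·1² - 1 = 2; 2 > -1 — holds
Fails at x = 0: LHS = 3·0² - 0 = 0, RHS = -0 = 0; 0 > 0 — FAILS
It is satisfied by some integers in the range but not all.

Answer: Sometimes true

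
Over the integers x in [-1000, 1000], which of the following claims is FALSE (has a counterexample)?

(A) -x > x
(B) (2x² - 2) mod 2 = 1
(A) x = 0: LHS = -0 = 0; 0 > 0 — FAILS
(B) x = 0: LHS = (2·0² - 2) mod 2 = (-2) mod 2 = 0; 0 = 1 — FAILS

Answer: Both A and B are false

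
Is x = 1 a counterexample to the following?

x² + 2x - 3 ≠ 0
Substitute x = 1 into the relation:
x = 1: LHS = 1² + 2·1 - 3 = 0; 0 ≠ 0 — FAILS

Since the claim fails at x = 1, this value is a counterexample.

Answer: Yes, x = 1 is a counterexample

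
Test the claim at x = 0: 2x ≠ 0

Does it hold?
x = 0: LHS = 2·0 = 0; 0 ≠ 0 — FAILS

The relation fails at x = 0, so x = 0 is a counterexample.

Answer: No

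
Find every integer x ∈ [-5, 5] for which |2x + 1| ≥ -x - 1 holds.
Over all integers in [-5, 5], LHS − RHS is smallest at x = -1, where it equals 1:
x = -1: LHS = |2·(-1) + 1| = |-1| = 1, RHS = -(-1) - 1 = 0; 1 ≥ 0 — holds
At the ends of the range:
x = -5: LHS = |2·(-5) + 1| = |-9| = 9, RHS = -(-5) - 1 = 4; 9 ≥ 4 — holds
x = 5: LHS = |2·5 + 1| = |11| = 11, RHS = -5 - 1 = -6; 11 ≥ -6 — holds
Hence LHS − RHS is never negative, i.e. LHS ≥ RHS throughout, so the relation holds for every integer in [-5, 5].

Answer: All integers in [-5, 5]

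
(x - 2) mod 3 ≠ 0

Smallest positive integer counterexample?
Testing positive integers:
x = 1: LHS = (1 - 2) mod 3 = (-1) mod 3 = 2; 2 ≠ 0 — holds
x = 2: LHS = (2 - 2) mod 3 = 0 mod 3 = 0; 0 ≠ 0 — FAILS  ← smallest positive counterexample

Answer: x = 2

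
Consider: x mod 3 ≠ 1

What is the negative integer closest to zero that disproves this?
Testing negative integers from -1 downward:
x = -1: LHS = (-1) mod 3 = 2; 2 ≠ 1 — holds
x = -2: LHS = (-2) mod 3 = 1; 1 ≠ 1 — FAILS  ← closest negative counterexample to 0

Answer: x = -2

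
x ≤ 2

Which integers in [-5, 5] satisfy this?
Holds for: {-5, -4, -3, -2, -1, 0, 1, 2}
Fails for: {3, 4, 5}

Answer: {-5, -4, -3, -2, -1, 0, 1, 2}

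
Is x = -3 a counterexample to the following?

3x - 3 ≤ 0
Substitute x = -3 into the relation:
x = -3: LHS = 3·(-3) - 3 = -12; -12 ≤ 0 — holds

The claim holds here, so x = -3 is not a counterexample. (A counterexample exists elsewhere, e.g. x = 2.)

Answer: No, x = -3 is not a counterexample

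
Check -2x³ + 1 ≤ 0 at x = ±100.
x = 100: LHS = -2·100³ + 1 = -1999999; -1999999 ≤ 0 — holds
x = -100: LHS = -2·(-100)³ + 1 = 2000001; 2000001 ≤ 0 — FAILS

Answer: Partially: holds for x = 100, fails for x = -100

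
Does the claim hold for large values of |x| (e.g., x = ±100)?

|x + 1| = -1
x = 100: LHS = |100 + 1| = |101| = 101; 101 = -1 — FAILS
x = -100: LHS = |(-100) + 1| = |-99| = 99; 99 = -1 — FAILS

Answer: No, fails for both x = 100 and x = -100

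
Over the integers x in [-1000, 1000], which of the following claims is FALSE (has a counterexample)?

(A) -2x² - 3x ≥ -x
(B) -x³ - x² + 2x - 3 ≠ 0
(A) x = 1: LHS = -2·1² - 3·1 = -5; -5 ≥ -1 — FAILS

(B) Track d = LHS − RHS over the integers in [-1000, 1000]. Equality would need d = 0, but d changes sign only between consecutive integers, jumping over 0:
x = -3: LHS = -(-3)³ - (-3)² + 2·(-3) - 3 = 9; 9 ≠ 0 — holds  (d = 9)
x = -2: LHS = -(-2)³ - (-2)² + 2·(-2) - 3 = -3; -3 ≠ 0 — holds  (d = -3)
Away from these crossings d keeps a constant sign, and checking every integer in [-1000, 1000] confirms d ≠ 0 throughout. Hence the two sides are never equal, so the relation holds for every integer in [-1000, 1000].

Only (A) has a counterexample.

Answer: A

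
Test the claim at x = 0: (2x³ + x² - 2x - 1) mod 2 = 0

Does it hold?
x = 0: LHS = (2·0³ + 0² - 2·0 - 1) mod 2 = (-1) mod 2 = 1; 1 = 0 — FAILS

The relation fails at x = 0, so x = 0 is a counterexample.

Answer: No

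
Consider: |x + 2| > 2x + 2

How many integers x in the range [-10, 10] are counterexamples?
Counterexamples in [-10, 10]: {0, 1, 2, 3, 4, 5, 6, 7, 8, 9, 10}.

Counting them gives 11 values.

Answer: 11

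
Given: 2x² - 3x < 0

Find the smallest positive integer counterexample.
Testing positive integers:
x = 1: LHS = 2·1² - 3·1 = -1; -1 < 0 — holds
x = 2: LHS = 2·2² - 3·2 = 2; 2 < 0 — FAILS  ← smallest positive counterexample

Answer: x = 2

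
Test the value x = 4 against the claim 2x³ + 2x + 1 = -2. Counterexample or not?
Substitute x = 4 into the relation:
x = 4: LHS = 2·4³ + 2·4 + 1 = 137; 137 = -2 — FAILS

Since the claim fails at x = 4, this value is a counterexample.

Answer: Yes, x = 4 is a counterexample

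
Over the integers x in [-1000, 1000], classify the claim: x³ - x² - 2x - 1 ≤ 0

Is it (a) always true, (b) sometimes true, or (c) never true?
Holds at x = 0: LHS = 0³ - 0² - 2·0 - 1 = -1; -1 ≤ 0 — holds
Fails at x = 3: LHS = 3³ - 3² - 2·3 - 1 = 11; 11 ≤ 0 — FAILS
It is satisfied by some integers in the range but not all.

Answer: Sometimes true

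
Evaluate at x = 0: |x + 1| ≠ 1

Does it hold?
x = 0: LHS = |0 + 1| = |1| = 1; 1 ≠ 1 — FAILS

The relation fails at x = 0, so x = 0 is a counterexample.

Answer: No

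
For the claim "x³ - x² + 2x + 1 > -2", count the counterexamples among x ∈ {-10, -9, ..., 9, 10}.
Counterexamples in [-10, 10]: {-10, -9, -8, -7, -6, -5, -4, -3, -2, -1}.

Counting them gives 10 values.

Answer: 10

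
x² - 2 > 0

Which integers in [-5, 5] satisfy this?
Holds for: {-5, -4, -3, -2, 2, 3, 4, 5}
Fails for: {-1, 0, 1}

Answer: {-5, -4, -3, -2, 2, 3, 4, 5}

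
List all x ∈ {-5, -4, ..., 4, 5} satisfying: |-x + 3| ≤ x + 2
Holds for: {1, 2, 3, 4, 5}
Fails for: {-5, -4, -3, -2, -1, 0}

Answer: {1, 2, 3, 4, 5}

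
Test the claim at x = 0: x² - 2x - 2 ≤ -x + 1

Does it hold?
x = 0: LHS = 0² - 2·0 - 2 = -2, RHS = -0 + 1 = 1; -2 ≤ 1 — holds

The relation is satisfied at x = 0.

Answer: Yes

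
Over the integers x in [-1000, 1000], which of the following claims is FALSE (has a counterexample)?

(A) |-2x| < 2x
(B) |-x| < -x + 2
(A) x = 0: LHS = |-2·0| = |0| = 0, RHS = 2·0 = 0; 0 < 0 — FAILS
(B) x = 1: LHS = |-1| = 1, RHS = -1 + 2 = 1; 1 < 1 — FAILS

Answer: Both A and B are false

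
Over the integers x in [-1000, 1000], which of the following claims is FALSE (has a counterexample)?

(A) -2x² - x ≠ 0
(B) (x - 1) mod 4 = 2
(A) x = 0: LHS = -2·0² - 0 = 0; 0 ≠ 0 — FAILS
(B) x = 0: LHS = (0 - 1) mod 4 = (-1) mod 4 = 3; 3 = 2 — FAILS

Answer: Both A and B are false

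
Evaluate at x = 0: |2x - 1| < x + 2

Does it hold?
x = 0: LHS = |2·0 - 1| = |-1| = 1, RHS = 0 + 2 = 2; 1 < 2 — holds

The relation is satisfied at x = 0.

Answer: Yes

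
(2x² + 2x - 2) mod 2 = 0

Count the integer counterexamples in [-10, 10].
For a polynomial with integer coefficients, its value mod 2 depends only on x mod 2, so it suffices to check one representative of each residue class, x = 0, 1:
x = 0: LHS = (2·0² + 2·0 - 2) mod 2 = (-2) mod 2 = 0; 0 = 0 — holds
x = 1: LHS = (2·1² + 2·1 - 2) mod 2 = 2 mod 2 = 0; 0 = 0 — holds
The relation holds in every residue class, so the relation holds for every integer in [-10, 10].

No counterexample appears in that range.

Answer: 0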